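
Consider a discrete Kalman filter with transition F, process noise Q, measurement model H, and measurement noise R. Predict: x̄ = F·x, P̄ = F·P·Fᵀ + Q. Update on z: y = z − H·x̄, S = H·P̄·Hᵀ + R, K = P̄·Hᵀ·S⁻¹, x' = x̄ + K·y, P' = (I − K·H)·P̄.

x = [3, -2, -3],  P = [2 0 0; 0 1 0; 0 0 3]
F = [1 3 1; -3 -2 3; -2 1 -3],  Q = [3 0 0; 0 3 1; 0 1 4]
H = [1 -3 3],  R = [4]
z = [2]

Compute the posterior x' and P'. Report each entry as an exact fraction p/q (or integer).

x' = [-6422/1095, -2557/365, -4751/1095]
P' = [18599/1095 -1371/365 -10318/1095; -1371/365 4697/365 5062/365; -10318/1095 5062/365 18836/1095]

x̄ = F·x = [-6, -14, 1]
P̄ = F·P·Fᵀ + Q = [17 -3 -10; -3 52 -16; -10 -16 40]
y = z − H·x̄ = [-37]
S = H·P̄·Hᵀ + R = [1095]
K = P̄·Hᵀ·S⁻¹ = [-4/1095; -69/365; 158/1095]
x' = x̄ + K·y = [-6422/1095, -2557/365, -4751/1095]
P' = (I − K·H)·P̄ = [18599/1095 -1371/365 -10318/1095; -1371/365 4697/365 5062/365; -10318/1095 5062/365 18836/1095]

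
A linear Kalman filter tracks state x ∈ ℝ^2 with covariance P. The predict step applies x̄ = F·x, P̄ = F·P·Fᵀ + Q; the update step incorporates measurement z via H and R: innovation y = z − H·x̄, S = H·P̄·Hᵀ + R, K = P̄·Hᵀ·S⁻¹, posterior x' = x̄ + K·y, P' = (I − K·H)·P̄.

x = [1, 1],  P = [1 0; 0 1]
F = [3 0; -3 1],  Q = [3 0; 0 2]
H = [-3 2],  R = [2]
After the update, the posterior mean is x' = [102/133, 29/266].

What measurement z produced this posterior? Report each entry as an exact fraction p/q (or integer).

z = [-2]

x̄ = F·x = [3, -2]
P̄ = F·P·Fᵀ + Q = [12 -9; -9 12]
S = H·P̄·Hᵀ + R = [266]
K = P̄·Hᵀ·S⁻¹ = [-27/133; 51/266]
x' − x̄ = [-297/133, 561/266] = K·y
y = (KᵀK)⁻¹·Kᵀ·(x' − x̄) = [11]
z = y + H·x̄ = [11] + [-13] = [-2]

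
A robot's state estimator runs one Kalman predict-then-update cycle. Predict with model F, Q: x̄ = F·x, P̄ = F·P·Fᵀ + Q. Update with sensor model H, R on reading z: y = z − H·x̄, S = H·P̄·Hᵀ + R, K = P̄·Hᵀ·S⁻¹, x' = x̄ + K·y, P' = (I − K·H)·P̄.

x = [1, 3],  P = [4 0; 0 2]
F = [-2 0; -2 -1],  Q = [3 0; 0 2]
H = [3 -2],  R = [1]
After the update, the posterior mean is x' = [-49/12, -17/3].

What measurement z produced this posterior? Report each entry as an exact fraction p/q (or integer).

z = [-1]

x̄ = F·x = [-2, -5]
P̄ = F·P·Fᵀ + Q = [19 16; 16 20]
S = H·P̄·Hᵀ + R = [60]
K = P̄·Hᵀ·S⁻¹ = [5/12; 2/15]
x' − x̄ = [-25/12, -2/3] = K·y
y = (KᵀK)⁻¹·Kᵀ·(x' − x̄) = [-5]
z = y + H·x̄ = [-5] + [4] = [-1]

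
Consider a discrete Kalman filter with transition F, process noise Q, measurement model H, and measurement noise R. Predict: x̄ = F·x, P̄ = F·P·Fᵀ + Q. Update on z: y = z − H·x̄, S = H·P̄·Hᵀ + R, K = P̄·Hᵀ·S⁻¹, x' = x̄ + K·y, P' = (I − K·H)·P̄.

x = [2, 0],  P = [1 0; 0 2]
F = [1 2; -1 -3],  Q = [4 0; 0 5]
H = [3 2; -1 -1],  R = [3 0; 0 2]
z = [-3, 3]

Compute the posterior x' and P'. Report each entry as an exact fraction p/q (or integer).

x̄ = F·x = [2, -2]
P̄ = F·P·Fᵀ + Q = [13 -13; -13 24]
y = z − H·x̄ = [-5, 3]
S = H·P̄·Hᵀ + R = [60 -22; -22 13]
K = P̄·Hᵀ·S⁻¹ = [169/296 143/148; -125/296 -231/148]
x' = x̄ + K·y = [605/296, -1353/296]
P' = (I − K·H)·P̄ = [1651/296 -2223/296; -2223/296 3147/296]

x' = [605/296, -1353/296]
P' = [1651/296 -2223/296; -2223/296 3147/296]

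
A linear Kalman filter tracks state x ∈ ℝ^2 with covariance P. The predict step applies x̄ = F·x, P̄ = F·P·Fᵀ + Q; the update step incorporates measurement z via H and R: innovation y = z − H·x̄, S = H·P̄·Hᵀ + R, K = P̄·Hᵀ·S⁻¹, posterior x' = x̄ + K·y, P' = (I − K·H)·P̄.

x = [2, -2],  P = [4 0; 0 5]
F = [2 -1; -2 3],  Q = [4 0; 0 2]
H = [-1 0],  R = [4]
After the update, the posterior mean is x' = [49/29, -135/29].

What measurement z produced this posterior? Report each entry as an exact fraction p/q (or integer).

z = [-1]

x̄ = F·x = [6, -10]
P̄ = F·P·Fᵀ + Q = [25 -31; -31 63]
S = H·P̄·Hᵀ + R = [29]
K = P̄·Hᵀ·S⁻¹ = [-25/29; 31/29]
x' − x̄ = [-125/29, 155/29] = K·y
y = (KᵀK)⁻¹·Kᵀ·(x' − x̄) = [5]
z = y + H·x̄ = [5] + [-6] = [-1]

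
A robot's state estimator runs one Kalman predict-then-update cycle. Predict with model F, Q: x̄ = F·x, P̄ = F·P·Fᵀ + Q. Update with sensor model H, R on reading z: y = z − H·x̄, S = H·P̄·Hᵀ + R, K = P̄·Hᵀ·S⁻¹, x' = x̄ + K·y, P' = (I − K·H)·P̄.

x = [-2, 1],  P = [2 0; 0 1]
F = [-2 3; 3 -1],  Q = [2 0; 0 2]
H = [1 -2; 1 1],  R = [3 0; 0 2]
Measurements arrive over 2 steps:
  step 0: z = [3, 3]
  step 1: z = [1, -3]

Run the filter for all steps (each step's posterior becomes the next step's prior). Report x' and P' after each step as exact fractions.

step 0: x̄ = F·x = [7, -7]
step 0: P̄ = F·P·Fᵀ + Q = [19 -15; -15 21]
step 0: y = z − H·x̄ = [-18, 3]
step 0: S = H·P̄·Hᵀ + R = [166 -8; -8 12]
step 0: K = P̄·Hᵀ·S⁻¹ = [155/482 132/241; -159/482 135/482]
step 0: x' = x̄ + K·y = [688/241, -107/482]
step 0: P' = (I − K·H)·P̄ = [507/482 21/482; 21/482 249/482]
step 1: x̄ = F·x = [-3073/482, 4235/482]
step 1: P̄ = F·P·Fᵀ + Q = [4981/482 -1779/241; -1779/241 2825/241]
step 1: y = z − H·x̄ = [12025/482, -1304/241]
step 1: S = H·P̄·Hᵀ + R = [43259/482 -2761/482; -2761/482 4479/482]
step 1: K = P̄·Hᵀ·S⁻¹ = [120563/386170 197007/386170; -25217/77234 20529/77234]
step 1: x' = x̄ + K·y = [-1040351/772340, -123187/154468]
step 1: P' = (I − K·H)·P̄ = [383239/386170 2155/77234; 2155/77234 38903/77234]

step 0: x' = [688/241, -107/482], P' = [507/482 21/482; 21/482 249/482]
step 1: x' = [-1040351/772340, -123187/154468], P' = [383239/386170 2155/77234; 2155/77234 38903/77234]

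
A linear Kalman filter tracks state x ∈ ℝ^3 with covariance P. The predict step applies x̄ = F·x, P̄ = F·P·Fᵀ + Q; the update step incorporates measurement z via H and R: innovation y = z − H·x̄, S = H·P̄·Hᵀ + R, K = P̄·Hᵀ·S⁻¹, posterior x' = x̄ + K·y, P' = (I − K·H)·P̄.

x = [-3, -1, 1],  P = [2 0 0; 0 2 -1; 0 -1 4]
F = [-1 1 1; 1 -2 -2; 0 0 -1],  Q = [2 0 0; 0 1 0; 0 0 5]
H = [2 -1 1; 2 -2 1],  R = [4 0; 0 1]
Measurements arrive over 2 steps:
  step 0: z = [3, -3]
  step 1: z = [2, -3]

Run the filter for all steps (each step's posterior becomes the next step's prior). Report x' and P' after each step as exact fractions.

step 0: x̄ = F·x = [3, -3, -1]
step 0: P̄ = F·P·Fᵀ + Q = [8 -10 -3; -10 19 6; -3 6 9]
step 0: y = z − H·x̄ = [-5, -14]
step 0: S = H·P̄·Hᵀ + R = [80 109; 109 162]
step 0: K = P̄·Hᵀ·S⁻¹ = [129/1079 133/1079; 322/1079 -563/1079; 495/1079 -393/1079]
step 0: x' = x̄ + K·y = [730/1079, 3035/1079, 1948/1079]
step 0: P' = (I − K·H)·P̄ = [1276/1079 383/1079 -1653/1079; 383/1079 1851/1079 2373/1079; -1653/1079 2373/1079 7659/1079]
step 1: x̄ = F·x = [4253/1079, -9236/1079, -1948/1079]
step 1: P̄ = F·P·Fᵀ + Q = [20230/1079 -33598/1079 -11685/1079; -33598/1079 64459/1079 21717/1079; -11685/1079 21717/1079 13054/1079]
step 1: y = z − H·x̄ = [-13636/1079, -28267/1079]
step 1: S = H·P̄·Hᵀ + R = [206967/1079 312589/1079; 312589/1079 488065/1079]
step 1: K = P̄·Hᵀ·S⁻¹ = [205097/1529873 169470/1529873; 794897/3059746 -1602423/3059746; 1081995/3059746 -1029947/3059746]
step 1: x' = x̄ + K·y = [-1001447/1529873, 5742967/3059746, 7784099/3059746]
step 1: P' = (I − K·H)·P̄ = [1754041/1529873 650918/1529873 -2036776/1529873; 650918/1529873 4782011/3059746 5357927/3059746; -2036776/1529873 5357927/3059746 17833011/3059746]

step 0: x' = [730/1079, 3035/1079, 1948/1079], P' = [1276/1079 383/1079 -1653/1079; 383/1079 1851/1079 2373/1079; -1653/1079 2373/1079 7659/1079]
step 1: x' = [-1001447/1529873, 5742967/3059746, 7784099/3059746], P' = [1754041/1529873 650918/1529873 -2036776/1529873; 650918/1529873 4782011/3059746 5357927/3059746; -2036776/1529873 5357927/3059746 17833011/3059746]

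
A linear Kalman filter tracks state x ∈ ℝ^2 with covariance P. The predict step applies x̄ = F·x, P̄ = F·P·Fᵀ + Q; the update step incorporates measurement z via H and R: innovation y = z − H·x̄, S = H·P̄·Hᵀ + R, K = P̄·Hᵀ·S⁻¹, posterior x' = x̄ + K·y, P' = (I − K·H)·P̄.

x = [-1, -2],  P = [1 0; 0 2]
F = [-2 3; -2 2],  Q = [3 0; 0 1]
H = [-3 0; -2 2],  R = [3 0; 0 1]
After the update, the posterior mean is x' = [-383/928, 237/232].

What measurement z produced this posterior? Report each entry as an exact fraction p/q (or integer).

z = [1, 3]

x̄ = F·x = [-4, -2]
P̄ = F·P·Fᵀ + Q = [25 16; 16 13]
S = H·P̄·Hᵀ + R = [228 54; 54 25]
K = P̄·Hᵀ·S⁻¹ = [-301/928 -9/464; -73/232 51/116]
x' − x̄ = [3329/928, 701/232] = K·y
y = (KᵀK)⁻¹·Kᵀ·(x' − x̄) = [-11, -1]
z = y + H·x̄ = [-11, -1] + [12, 4] = [1, 3]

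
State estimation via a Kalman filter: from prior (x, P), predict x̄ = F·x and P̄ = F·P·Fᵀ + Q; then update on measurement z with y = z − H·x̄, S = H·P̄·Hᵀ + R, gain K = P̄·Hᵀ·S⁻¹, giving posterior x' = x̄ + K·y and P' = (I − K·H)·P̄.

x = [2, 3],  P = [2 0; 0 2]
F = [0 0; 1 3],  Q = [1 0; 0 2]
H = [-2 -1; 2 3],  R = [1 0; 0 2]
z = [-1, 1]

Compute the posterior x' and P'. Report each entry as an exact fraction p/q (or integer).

x̄ = F·x = [0, 11]
P̄ = F·P·Fᵀ + Q = [1 0; 0 22]
y = z − H·x̄ = [10, -32]
S = H·P̄·Hᵀ + R = [27 -70; -70 204]
K = P̄·Hᵀ·S⁻¹ = [-67/152 -43/304; 33/152 121/304]
x' = x̄ + K·y = [9/76, 33/76]
P' = (I − K·H)·P̄ = [61/152 -55/152; -55/152 77/152]

x' = [9/76, 33/76]
P' = [61/152 -55/152; -55/152 77/152]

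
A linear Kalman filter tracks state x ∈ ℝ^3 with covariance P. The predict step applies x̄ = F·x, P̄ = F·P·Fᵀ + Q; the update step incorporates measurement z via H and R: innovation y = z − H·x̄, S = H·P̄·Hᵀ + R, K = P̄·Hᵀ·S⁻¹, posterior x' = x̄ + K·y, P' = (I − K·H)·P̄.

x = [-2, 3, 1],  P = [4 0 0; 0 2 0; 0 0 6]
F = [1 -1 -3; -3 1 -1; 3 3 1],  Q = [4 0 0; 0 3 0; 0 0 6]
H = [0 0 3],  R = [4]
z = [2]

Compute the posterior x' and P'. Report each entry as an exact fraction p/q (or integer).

x' = [-2212/299, 2932/299, 206/299]
P' = [18488/299 -748/299 -24/299; -748/299 8221/299 -72/299; -24/299 -72/299 132/299]

x̄ = F·x = [-8, 8, 4]
P̄ = F·P·Fᵀ + Q = [64 4 -12; 4 47 -36; -12 -36 66]
y = z − H·x̄ = [-10]
S = H·P̄·Hᵀ + R = [598]
K = P̄·Hᵀ·S⁻¹ = [-18/299; -54/299; 99/299]
x' = x̄ + K·y = [-2212/299, 2932/299, 206/299]
P' = (I − K·H)·P̄ = [18488/299 -748/299 -24/299; -748/299 8221/299 -72/299; -24/299 -72/299 132/299]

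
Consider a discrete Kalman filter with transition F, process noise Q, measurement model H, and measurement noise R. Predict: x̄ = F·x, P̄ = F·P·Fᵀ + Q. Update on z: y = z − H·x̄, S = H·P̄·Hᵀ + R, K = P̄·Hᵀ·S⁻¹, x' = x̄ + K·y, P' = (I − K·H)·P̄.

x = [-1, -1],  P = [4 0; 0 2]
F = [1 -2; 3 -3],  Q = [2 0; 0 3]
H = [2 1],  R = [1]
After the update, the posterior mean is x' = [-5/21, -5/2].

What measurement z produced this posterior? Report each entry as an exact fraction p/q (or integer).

x̄ = F·x = [1, 0]
P̄ = F·P·Fᵀ + Q = [14 24; 24 57]
S = H·P̄·Hᵀ + R = [210]
K = P̄·Hᵀ·S⁻¹ = [26/105; 1/2]
x' − x̄ = [-26/21, -5/2] = K·y
y = (KᵀK)⁻¹·Kᵀ·(x' − x̄) = [-5]
z = y + H·x̄ = [-5] + [2] = [-3]

z = [-3]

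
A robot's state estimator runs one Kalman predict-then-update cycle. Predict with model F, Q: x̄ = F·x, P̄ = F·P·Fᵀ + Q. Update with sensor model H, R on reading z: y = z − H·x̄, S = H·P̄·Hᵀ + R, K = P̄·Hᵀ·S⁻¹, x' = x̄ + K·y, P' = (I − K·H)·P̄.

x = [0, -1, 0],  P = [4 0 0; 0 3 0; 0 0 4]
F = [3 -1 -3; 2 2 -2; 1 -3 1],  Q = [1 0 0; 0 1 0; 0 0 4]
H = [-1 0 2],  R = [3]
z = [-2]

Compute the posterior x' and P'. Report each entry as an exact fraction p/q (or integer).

x' = [605/199, 148/199, 114/199]
P' = [11760/199 3834/199 5793/199; 3834/199 2871/199 1800/199; 5793/199 1800/199 3000/199]

x̄ = F·x = [1, -2, 3]
P̄ = F·P·Fᵀ + Q = [76 42 9; 42 45 -18; 9 -18 39]
y = z − H·x̄ = [-7]
S = H·P̄·Hᵀ + R = [199]
K = P̄·Hᵀ·S⁻¹ = [-58/199; -78/199; 69/199]
x' = x̄ + K·y = [605/199, 148/199, 114/199]
P' = (I − K·H)·P̄ = [11760/199 3834/199 5793/199; 3834/199 2871/199 1800/199; 5793/199 1800/199 3000/199]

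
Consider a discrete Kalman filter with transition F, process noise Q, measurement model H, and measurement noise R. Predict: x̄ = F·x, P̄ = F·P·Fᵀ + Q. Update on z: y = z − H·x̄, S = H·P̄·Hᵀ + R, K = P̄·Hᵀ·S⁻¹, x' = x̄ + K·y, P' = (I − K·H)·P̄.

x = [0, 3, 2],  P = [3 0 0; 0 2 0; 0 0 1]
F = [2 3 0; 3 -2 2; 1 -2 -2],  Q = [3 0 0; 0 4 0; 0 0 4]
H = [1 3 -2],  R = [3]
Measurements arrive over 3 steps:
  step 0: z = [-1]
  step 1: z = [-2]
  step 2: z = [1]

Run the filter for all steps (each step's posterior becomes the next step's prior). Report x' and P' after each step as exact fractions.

step 0: x' = [2115/403, -3422/403, -3910/403], P' = [9330/403 -4449/403 -2103/403; -4449/403 5448/403 5784/403; -2103/403 5784/403 7632/403]
step 1: x' = [-3734178/602405, 30693593/1204810, 43545043/1204810], P' = [7262451/602405 -19796253/602405 -26204103/602405; -19796253/602405 190140553/1204810 265024323/1204810; -26204103/602405 265024323/1204810 371508753/1204810]
step 2: x' = [-2130995340/4820250881, -159973440930/33741756167, -264886109182/33741756167], P' = [43400728392/4820250881 -81733283763/4820250881 -102311675853/4820250881; -81733283763/4820250881 2544094623501/33741756167 3528928872207/33741756167; -102311675853/4820250881 3528928872207/33741756167 4953943793901/33741756167]

step 0: x̄ = F·x = [9, -2, -10]
step 0: P̄ = F·P·Fᵀ + Q = [33 6 -6; 6 43 13; -6 13 19]
step 0: y = z − H·x̄ = [-24]
step 0: S = H·P̄·Hᵀ + R = [403]
step 0: K = P̄·Hᵀ·S⁻¹ = [63/403; 109/403; -5/403]
step 0: x' = x̄ + K·y = [2115/403, -3422/403, -3910/403]
step 0: P' = (I − K·H)·P̄ = [9330/403 -4449/403 -2103/403; -4449/403 5448/403 5784/403; -2103/403 5784/403 7632/403]
step 1: x̄ = F·x = [-6036/403, 413/31, 16779/403]
step 1: P̄ = F·P·Fᵀ + Q = [34173/403 2103/31 -35871/403; 2103/31 9214/31 4866/31; -35871/403 4866/31 135742/403]
step 1: y = z − H·x̄ = [22681/403]
step 1: S = H·P̄·Hᵀ + R = [1204810/403]
step 1: K = P̄·Hᵀ·S⁻¹ = [93966/602405; 260169/1204810; -117581/1204810]
step 1: x' = x̄ + K·y = [-3734178/602405, 30693593/1204810, 43545043/1204810]
step 1: P' = (I − K·H)·P̄ = [7262451/602405 -19796253/602405 -26204103/602405; -19796253/602405 190140553/1204810 265024323/1204810; -26204103/602405 265024323/1204810 371508753/1204810]
step 2: x̄ = F·x = [77144067/1204810, 1648916/602405, -77972814/602405]
step 2: P̄ = F·P·Fᵀ + Q = [1297868943/1204810 64428339/602405 -1226357061/602405; 64428339/602405 54078799/602405 -77762611/602405; -1226357061/602405 -77762611/602405 2377069399/602405]
step 2: y = z − H·x̄ = [-397724009/1204810]
step 2: S = H·P̄·Hᵀ + R = [33741756167/1204810]
step 2: K = P̄·Hᵀ·S⁻¹ = [941409603/4820250881; 764379916/33741756167; -12427567384/33741756167]
step 2: x' = x̄ + K·y = [-2130995340/4820250881, -159973440930/33741756167, -264886109182/33741756167]
step 2: P' = (I − K·H)·P̄ = [43400728392/4820250881 -81733283763/4820250881 -102311675853/4820250881; -81733283763/4820250881 2544094623501/33741756167 3528928872207/33741756167; -102311675853/4820250881 3528928872207/33741756167 4953943793901/33741756167]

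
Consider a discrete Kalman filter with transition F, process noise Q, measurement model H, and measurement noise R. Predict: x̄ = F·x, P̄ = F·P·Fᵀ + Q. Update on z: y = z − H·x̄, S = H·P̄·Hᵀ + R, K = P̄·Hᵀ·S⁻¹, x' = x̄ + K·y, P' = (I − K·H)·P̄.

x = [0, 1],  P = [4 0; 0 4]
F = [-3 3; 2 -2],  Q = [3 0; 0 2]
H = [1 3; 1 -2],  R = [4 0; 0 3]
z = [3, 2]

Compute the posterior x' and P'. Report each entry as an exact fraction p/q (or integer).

x̄ = F·x = [3, -2]
P̄ = F·P·Fᵀ + Q = [75 -48; -48 34]
y = z − H·x̄ = [6, -5]
S = H·P̄·Hᵀ + R = [97 -177; -177 406]
K = P̄·Hᵀ·S⁻¹ = [2253/8053 4374/8053; 1392/8053 -1694/8053]
x' = x̄ + K·y = [15807/8053, 716/8053]
P' = (I − K·H)·P̄ = [11478/8053 -822/8053; -822/8053 2130/8053]

x' = [15807/8053, 716/8053]
P' = [11478/8053 -822/8053; -822/8053 2130/8053]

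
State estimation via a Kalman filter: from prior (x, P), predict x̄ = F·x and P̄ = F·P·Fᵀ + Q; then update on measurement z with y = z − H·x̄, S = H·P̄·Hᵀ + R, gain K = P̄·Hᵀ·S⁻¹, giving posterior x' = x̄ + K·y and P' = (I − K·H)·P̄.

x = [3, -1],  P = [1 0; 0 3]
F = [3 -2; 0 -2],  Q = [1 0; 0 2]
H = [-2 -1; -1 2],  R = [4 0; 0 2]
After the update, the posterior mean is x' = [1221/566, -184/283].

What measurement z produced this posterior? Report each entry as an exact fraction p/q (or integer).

z = [-3, -3]

x̄ = F·x = [11, 2]
P̄ = F·P·Fᵀ + Q = [22 12; 12 14]
S = H·P̄·Hᵀ + R = [154 -20; -20 32]
K = P̄·Hᵀ·S⁻¹ = [-219/566 -203/1132; -56/283 213/566]
x' − x̄ = [-5005/566, -750/283] = K·y
y = (KᵀK)⁻¹·Kᵀ·(x' − x̄) = [21, 4]
z = y + H·x̄ = [21, 4] + [-24, -7] = [-3, -3]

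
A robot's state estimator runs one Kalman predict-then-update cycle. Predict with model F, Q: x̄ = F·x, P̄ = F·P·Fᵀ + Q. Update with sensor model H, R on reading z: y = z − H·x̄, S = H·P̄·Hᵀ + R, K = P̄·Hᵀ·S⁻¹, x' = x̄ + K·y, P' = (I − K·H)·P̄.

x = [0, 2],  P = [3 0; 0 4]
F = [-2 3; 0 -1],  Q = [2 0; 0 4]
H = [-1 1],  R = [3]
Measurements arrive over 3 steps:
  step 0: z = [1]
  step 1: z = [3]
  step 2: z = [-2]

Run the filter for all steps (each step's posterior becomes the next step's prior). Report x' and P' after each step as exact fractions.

step 0: x' = [-48/85, 2/17], P' = [406/85 44/17; 44/17 56/17]
step 1: x' = [-4576/3349, 4298/3349], P' = [15350/3349 9128/3349; 9128/3349 12188/3349]
step 2: x' = [417106/140501, 77166/140501], P' = [626090/140501 366404/140501; 366404/140501 498080/140501]

step 0: x̄ = F·x = [6, -2]
step 0: P̄ = F·P·Fᵀ + Q = [50 -12; -12 8]
step 0: y = z − H·x̄ = [9]
step 0: S = H·P̄·Hᵀ + R = [85]
step 0: K = P̄·Hᵀ·S⁻¹ = [-62/85; 4/17]
step 0: x' = x̄ + K·y = [-48/85, 2/17]
step 0: P' = (I − K·H)·P̄ = [406/85 44/17; 44/17 56/17]
step 1: x̄ = F·x = [126/85, -2/17]
step 1: P̄ = F·P·Fᵀ + Q = [1674/85 -80/17; -80/17 124/17]
step 1: y = z − H·x̄ = [23/5]
step 1: S = H·P̄·Hᵀ + R = [197/5]
step 1: K = P̄·Hᵀ·S⁻¹ = [-122/197; 60/197]
step 1: x' = x̄ + K·y = [-4576/3349, 4298/3349]
step 1: P' = (I − K·H)·P̄ = [15350/3349 9128/3349; 9128/3349 12188/3349]
step 2: x̄ = F·x = [22046/3349, -4298/3349]
step 2: P̄ = F·P·Fᵀ + Q = [68254/3349 -18308/3349; -18308/3349 25584/3349]
step 2: y = z − H·x̄ = [19646/3349]
step 2: S = H·P̄·Hᵀ + R = [140501/3349]
step 2: K = P̄·Hᵀ·S⁻¹ = [-86562/140501; 43892/140501]
step 2: x' = x̄ + K·y = [417106/140501, 77166/140501]
step 2: P' = (I − K·H)·P̄ = [626090/140501 366404/140501; 366404/140501 498080/140501]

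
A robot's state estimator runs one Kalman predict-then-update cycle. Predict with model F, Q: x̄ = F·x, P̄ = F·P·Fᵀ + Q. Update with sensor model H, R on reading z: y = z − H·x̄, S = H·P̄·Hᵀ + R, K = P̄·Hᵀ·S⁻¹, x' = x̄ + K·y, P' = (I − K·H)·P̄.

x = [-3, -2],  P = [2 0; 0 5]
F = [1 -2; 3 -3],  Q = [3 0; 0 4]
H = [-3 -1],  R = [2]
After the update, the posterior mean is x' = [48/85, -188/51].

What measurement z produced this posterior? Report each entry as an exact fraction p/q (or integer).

z = [2]

x̄ = F·x = [1, -3]
P̄ = F·P·Fᵀ + Q = [25 36; 36 67]
S = H·P̄·Hᵀ + R = [510]
K = P̄·Hᵀ·S⁻¹ = [-37/170; -35/102]
x' − x̄ = [-37/85, -35/51] = K·y
y = (KᵀK)⁻¹·Kᵀ·(x' − x̄) = [2]
z = y + H·x̄ = [2] + [0] = [2]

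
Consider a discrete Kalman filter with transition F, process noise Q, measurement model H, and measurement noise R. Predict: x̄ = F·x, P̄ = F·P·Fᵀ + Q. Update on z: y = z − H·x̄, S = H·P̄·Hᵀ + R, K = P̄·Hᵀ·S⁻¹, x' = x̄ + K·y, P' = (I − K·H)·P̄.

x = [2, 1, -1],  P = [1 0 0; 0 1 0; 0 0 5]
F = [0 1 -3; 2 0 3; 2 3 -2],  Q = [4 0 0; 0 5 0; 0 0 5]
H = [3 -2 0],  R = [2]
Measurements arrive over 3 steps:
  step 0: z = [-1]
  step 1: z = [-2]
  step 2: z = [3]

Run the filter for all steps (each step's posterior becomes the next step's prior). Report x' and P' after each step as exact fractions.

step 0: x̄ = F·x = [4, 1, 9]
step 0: P̄ = F·P·Fᵀ + Q = [50 -45 33; -45 54 -26; 33 -26 38]
step 0: y = z − H·x̄ = [-11]
step 0: S = H·P̄·Hᵀ + R = [1208]
step 0: K = P̄·Hᵀ·S⁻¹ = [30/151; -243/1208; 1/8]
step 0: x' = x̄ + K·y = [274/151, 3881/1208, 61/8]
step 0: P' = (I − K·H)·P̄ = [350/151 495/151 3; 495/151 6183/1208 35/8; 3 35/8 153/8]
step 1: x̄ = F·x = [-2969/151, 32017/1208, -2395/1208]
step 1: P̄ = F·P·Fᵀ + Q = [23404/151 -25737/151 10651/151; -25737/151 268655/1208 -48845/1208; 10651/151 -48845/1208 120407/1208]
step 1: y = z − H·x̄ = [66437/604]
step 1: S = H·P̄·Hᵀ + R = [1308219/302]
step 1: K = P̄·Hᵀ·S⁻¹ = [81124/436073; -577499/2616438; 176657/2616438]
step 1: x' = x̄ + K·y = [349060/436073, 5824415/2616438, 14244001/2616438]
step 1: P' = (I − K·H)·P̄ = [2213228/436073 3238718/436073 7032006/436073; 3238718/436073 29725961/2616438 63111397/2616438; 7032006/436073 63111397/2616438 209124221/2616438]
step 2: x̄ = F·x = [-18453794/1308219, 15640241/872146, -6826037/2616438]
step 2: P̄ = F·P·Fᵀ + Q = [771820660/1308219 -317845233/436073 217705121/1308219; -317845233/436073 818207361/872146 -144215787/872146; 217705121/1308219 -144215787/872146 308544839/2616438]
step 2: y = z − H·x̄ = [35402254/436073]
step 2: S = H·P̄·Hᵀ + R = [7766891644/436073]
step 2: K = P̄·Hᵀ·S⁻¹ = [703755563/3883445822; -442935765/1941722911; 90480227/1941722911]
step 2: x' = x̄ + K·y = [3530705153/5825168733, -2276762453/3883445822, 13678791017/11650337466]
step 2: P' = (I − K·H)·P̄ = [29458786361/5825168733 14377515399/1941722911 93257878225/5825168733; 14377515399/1941722911 44018417727/3883445822 93076917771/3883445822; 93257878225/5825168733 93076917771/3883445822 923305197721/11650337466]

step 0: x' = [274/151, 3881/1208, 61/8], P' = [350/151 495/151 3; 495/151 6183/1208 35/8; 3 35/8 153/8]
step 1: x' = [349060/436073, 5824415/2616438, 14244001/2616438], P' = [2213228/436073 3238718/436073 7032006/436073; 3238718/436073 29725961/2616438 63111397/2616438; 7032006/436073 63111397/2616438 209124221/2616438]
step 2: x' = [3530705153/5825168733, -2276762453/3883445822, 13678791017/11650337466], P' = [29458786361/5825168733 14377515399/1941722911 93257878225/5825168733; 14377515399/1941722911 44018417727/3883445822 93076917771/3883445822; 93257878225/5825168733 93076917771/3883445822 923305197721/11650337466]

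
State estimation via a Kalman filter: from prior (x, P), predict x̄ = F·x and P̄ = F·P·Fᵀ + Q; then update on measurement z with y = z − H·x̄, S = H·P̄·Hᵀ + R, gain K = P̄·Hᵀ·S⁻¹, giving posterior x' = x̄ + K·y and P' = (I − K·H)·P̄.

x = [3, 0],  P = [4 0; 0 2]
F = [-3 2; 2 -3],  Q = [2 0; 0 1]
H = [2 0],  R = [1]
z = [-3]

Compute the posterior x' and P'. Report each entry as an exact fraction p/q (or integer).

x' = [-57/37, 6/37]
P' = [46/185 -36/185; -36/185 1291/185]

x̄ = F·x = [-9, 6]
P̄ = F·P·Fᵀ + Q = [46 -36; -36 35]
y = z − H·x̄ = [15]
S = H·P̄·Hᵀ + R = [185]
K = P̄·Hᵀ·S⁻¹ = [92/185; -72/185]
x' = x̄ + K·y = [-57/37, 6/37]
P' = (I − K·H)·P̄ = [46/185 -36/185; -36/185 1291/185]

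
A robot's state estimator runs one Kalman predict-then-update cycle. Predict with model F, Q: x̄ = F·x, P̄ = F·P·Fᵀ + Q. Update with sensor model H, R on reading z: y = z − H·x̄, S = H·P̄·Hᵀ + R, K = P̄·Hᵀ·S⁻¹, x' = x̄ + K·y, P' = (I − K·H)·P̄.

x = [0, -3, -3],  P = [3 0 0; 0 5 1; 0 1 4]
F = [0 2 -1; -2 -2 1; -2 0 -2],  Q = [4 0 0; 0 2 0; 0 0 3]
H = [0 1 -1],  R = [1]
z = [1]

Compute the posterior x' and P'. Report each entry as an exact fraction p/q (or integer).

x' = [-123/25, 127/25, 104/25]
P' = [312/25 -188/25 -176/25; -188/25 512/25 499/25; -176/25 499/25 1021/50]

x̄ = F·x = [-3, 3, 6]
P̄ = F·P·Fᵀ + Q = [24 -20 4; -20 34 8; 4 8 31]
y = z − H·x̄ = [4]
S = H·P̄·Hᵀ + R = [50]
K = P̄·Hᵀ·S⁻¹ = [-12/25; 13/25; -23/50]
x' = x̄ + K·y = [-123/25, 127/25, 104/25]
P' = (I − K·H)·P̄ = [312/25 -188/25 -176/25; -188/25 512/25 499/25; -176/25 499/25 1021/50]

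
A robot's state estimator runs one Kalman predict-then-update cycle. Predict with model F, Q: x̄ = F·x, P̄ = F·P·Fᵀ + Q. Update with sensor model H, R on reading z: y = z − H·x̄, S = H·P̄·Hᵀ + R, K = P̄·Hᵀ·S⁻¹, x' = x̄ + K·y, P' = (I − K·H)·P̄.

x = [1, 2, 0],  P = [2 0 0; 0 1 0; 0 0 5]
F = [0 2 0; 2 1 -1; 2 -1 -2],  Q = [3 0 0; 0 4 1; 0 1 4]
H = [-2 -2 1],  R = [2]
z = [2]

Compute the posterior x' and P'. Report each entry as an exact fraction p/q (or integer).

x' = [-4/29, -16/29, 6/29]
P' = [209/87 -266/87 -154/87; -266/87 1082/87 1588/87; -154/87 1588/87 2870/87]

x̄ = F·x = [4, 4, 0]
P̄ = F·P·Fᵀ + Q = [7 2 -2; 2 18 18; -2 18 33]
y = z − H·x̄ = [18]
S = H·P̄·Hᵀ + R = [87]
K = P̄·Hᵀ·S⁻¹ = [-20/87; -22/87; 1/87]
x' = x̄ + K·y = [-4/29, -16/29, 6/29]
P' = (I − K·H)·P̄ = [209/87 -266/87 -154/87; -266/87 1082/87 1588/87; -154/87 1588/87 2870/87]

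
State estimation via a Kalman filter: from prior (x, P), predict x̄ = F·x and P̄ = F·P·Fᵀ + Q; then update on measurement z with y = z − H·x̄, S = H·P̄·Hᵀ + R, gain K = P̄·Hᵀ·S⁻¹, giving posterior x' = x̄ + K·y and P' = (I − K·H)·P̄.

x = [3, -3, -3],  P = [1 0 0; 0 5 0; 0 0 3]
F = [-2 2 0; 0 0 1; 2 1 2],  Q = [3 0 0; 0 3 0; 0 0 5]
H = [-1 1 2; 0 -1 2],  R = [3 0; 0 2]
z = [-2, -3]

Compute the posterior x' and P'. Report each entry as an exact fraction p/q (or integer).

x' = [-11832/1231, -5028/1231, -4468/1231]
P' = [15507/1231 6129/1231 3807/1231; 6129/1231 3642/1231 1644/1231; 3807/1231 1644/1231 1314/1231]

x̄ = F·x = [-12, -3, -3]
P̄ = F·P·Fᵀ + Q = [27 0 6; 0 6 6; 6 6 26]
y = z − H·x̄ = [-5, 0]
S = H·P̄·Hᵀ + R = [140 86; 86 88]
K = P̄·Hᵀ·S⁻¹ = [-588/1231 1485/2462; 267/1231 -177/1231; 155/1231 492/1231]
x' = x̄ + K·y = [-11832/1231, -5028/1231, -4468/1231]
P' = (I − K·H)·P̄ = [15507/1231 6129/1231 3807/1231; 6129/1231 3642/1231 1644/1231; 3807/1231 1644/1231 1314/1231]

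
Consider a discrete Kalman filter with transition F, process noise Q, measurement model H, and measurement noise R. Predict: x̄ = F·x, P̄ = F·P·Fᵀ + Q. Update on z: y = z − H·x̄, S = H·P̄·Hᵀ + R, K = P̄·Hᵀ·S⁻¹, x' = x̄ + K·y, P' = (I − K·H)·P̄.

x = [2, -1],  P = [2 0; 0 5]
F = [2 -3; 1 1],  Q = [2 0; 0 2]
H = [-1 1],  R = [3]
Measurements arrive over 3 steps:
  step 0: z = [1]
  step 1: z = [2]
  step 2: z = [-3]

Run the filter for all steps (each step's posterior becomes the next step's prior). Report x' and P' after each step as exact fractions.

step 0: x̄ = F·x = [7, 1]
step 0: P̄ = F·P·Fᵀ + Q = [55 -11; -11 9]
step 0: y = z − H·x̄ = [7]
step 0: S = H·P̄·Hᵀ + R = [89]
step 0: K = P̄·Hᵀ·S⁻¹ = [-66/89; 20/89]
step 0: x' = x̄ + K·y = [161/89, 229/89]
step 0: P' = (I − K·H)·P̄ = [539/89 341/89; 341/89 401/89]
step 1: x̄ = F·x = [-365/89, 390/89]
step 1: P̄ = F·P·Fᵀ + Q = [1851/89 -466/89; -466/89 1800/89]
step 1: y = z − H·x̄ = [-577/89]
step 1: S = H·P̄·Hᵀ + R = [4850/89]
step 1: K = P̄·Hᵀ·S⁻¹ = [-2317/4850; 1133/2425]
step 1: x' = x̄ + K·y = [-4869/4850, 3281/2425]
step 1: P' = (I − K·H)·P̄ = [40549/4850 16799/2425; 16799/2425 20198/2425]
step 2: x̄ = F·x = [-14712/2425, 1693/4850]
step 2: P̄ = F·P·Fᵀ + Q = [66142/2425 -36844/2425; -36844/2425 157841/4850]
step 2: y = z − H·x̄ = [-45667/4850]
step 2: S = H·P̄·Hᵀ + R = [452051/4850]
step 2: K = P̄·Hᵀ·S⁻¹ = [-205972/452051; 231529/452051]
step 2: x' = x̄ + K·y = [-803098/452051, -2022250/452051]
step 2: P' = (I − K·H)·P̄ = [3582402/452051 2964486/452051; 2964486/452051 3659073/452051]

step 0: x' = [161/89, 229/89], P' = [539/89 341/89; 341/89 401/89]
step 1: x' = [-4869/4850, 3281/2425], P' = [40549/4850 16799/2425; 16799/2425 20198/2425]
step 2: x' = [-803098/452051, -2022250/452051], P' = [3582402/452051 2964486/452051; 2964486/452051 3659073/452051]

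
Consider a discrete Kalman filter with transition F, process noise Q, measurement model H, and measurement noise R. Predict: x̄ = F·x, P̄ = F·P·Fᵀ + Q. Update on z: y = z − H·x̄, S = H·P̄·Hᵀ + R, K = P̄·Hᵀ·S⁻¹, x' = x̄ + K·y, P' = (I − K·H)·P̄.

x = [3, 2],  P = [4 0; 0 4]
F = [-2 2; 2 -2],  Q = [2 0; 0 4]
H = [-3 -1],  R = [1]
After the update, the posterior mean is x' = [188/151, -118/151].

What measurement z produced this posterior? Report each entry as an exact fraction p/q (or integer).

z = [-3]

x̄ = F·x = [-2, 2]
P̄ = F·P·Fᵀ + Q = [34 -32; -32 36]
S = H·P̄·Hᵀ + R = [151]
K = P̄·Hᵀ·S⁻¹ = [-70/151; 60/151]
x' − x̄ = [490/151, -420/151] = K·y
y = (KᵀK)⁻¹·Kᵀ·(x' − x̄) = [-7]
z = y + H·x̄ = [-7] + [4] = [-3]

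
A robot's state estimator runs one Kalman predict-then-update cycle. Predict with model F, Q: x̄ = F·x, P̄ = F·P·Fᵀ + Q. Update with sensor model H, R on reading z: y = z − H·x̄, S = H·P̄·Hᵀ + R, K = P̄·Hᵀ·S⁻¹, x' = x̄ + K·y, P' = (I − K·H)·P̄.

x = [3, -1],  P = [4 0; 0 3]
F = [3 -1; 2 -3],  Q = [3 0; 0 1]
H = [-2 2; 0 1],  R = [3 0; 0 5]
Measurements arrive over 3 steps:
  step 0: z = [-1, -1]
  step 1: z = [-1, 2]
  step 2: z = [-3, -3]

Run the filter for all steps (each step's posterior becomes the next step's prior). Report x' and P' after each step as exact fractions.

step 0: x̄ = F·x = [10, 9]
step 0: P̄ = F·P·Fᵀ + Q = [42 33; 33 44]
step 0: y = z − H·x̄ = [1, -10]
step 0: S = H·P̄·Hᵀ + R = [83 22; 22 49]
step 0: K = P̄·Hᵀ·S⁻¹ = [-1608/3583 3135/3583; 110/3583 3168/3583]
step 0: x' = x̄ + K·y = [2872/3583, 677/3583]
step 0: P' = (I − K·H)·P̄ = [18087/3583 15675/3583; 15675/3583 15840/3583]
step 1: x̄ = F·x = [7939/3583, 3713/3583]
step 1: P̄ = F·P·Fᵀ + Q = [95322/3583 -16383/3583; -16383/3583 30391/3583]
step 1: y = z − H·x̄ = [4869/3583, 3453/3583]
step 1: S = H·P̄·Hᵀ + R = [644665/3583 93548/3583; 93548/3583 48306/3583]
step 1: K = P̄·Hᵀ·S⁻¹ = [-1292136/3124471 412185/892706; 33410/446353 432231/892706]
step 1: x' = x̄ + K·y = [13114835/6248942, 1432447/892706]
step 1: P' = (I − K·H)·P̄ = [18302883/6248942 2060925/892706; 2060925/892706 2161155/892706]
step 2: x̄ = F·x = [14658688/3124471, -3851717/6248942]
step 2: P̄ = F·P·Fᵀ + Q = [56021004/3124471 -1744836/3124471; -1744836/3124471 42495539/6248942]
step 2: y = z − H·x̄ = [23795680/3124471, -14895109/6248942]
step 2: S = H·P̄·Hᵀ + R = [332407195/3124471 45985211/3124471; 45985211/3124471 73740249/6248942]
step 2: K = P̄·Hᵀ·S⁻¹ = [-2675288568/6491502103 3029474520/6491502103; 459852110/6491502103 3167430153/6491502103]
step 2: x' = x̄ + K·y = [2859497404/6491502103, -8048987984/6491502103]
step 2: P' = (I − K·H)·P̄ = [19160305452/6491502103 15147372600/6491502103; 15147372600/6491502103 15837150765/6491502103]

step 0: x' = [2872/3583, 677/3583], P' = [18087/3583 15675/3583; 15675/3583 15840/3583]
step 1: x' = [13114835/6248942, 1432447/892706], P' = [18302883/6248942 2060925/892706; 2060925/892706 2161155/892706]
step 2: x' = [2859497404/6491502103, -8048987984/6491502103], P' = [19160305452/6491502103 15147372600/6491502103; 15147372600/6491502103 15837150765/6491502103]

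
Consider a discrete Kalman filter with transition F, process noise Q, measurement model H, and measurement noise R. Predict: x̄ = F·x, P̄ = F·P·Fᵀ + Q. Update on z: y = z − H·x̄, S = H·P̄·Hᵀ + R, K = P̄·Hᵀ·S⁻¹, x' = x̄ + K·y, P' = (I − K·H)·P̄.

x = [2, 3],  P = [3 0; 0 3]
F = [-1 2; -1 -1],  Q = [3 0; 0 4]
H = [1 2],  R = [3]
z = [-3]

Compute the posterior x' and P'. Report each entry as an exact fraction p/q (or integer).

x̄ = F·x = [4, -5]
P̄ = F·P·Fᵀ + Q = [18 -3; -3 10]
y = z − H·x̄ = [3]
S = H·P̄·Hᵀ + R = [49]
K = P̄·Hᵀ·S⁻¹ = [12/49; 17/49]
x' = x̄ + K·y = [232/49, -194/49]
P' = (I − K·H)·P̄ = [738/49 -351/49; -351/49 201/49]

x' = [232/49, -194/49]
P' = [738/49 -351/49; -351/49 201/49]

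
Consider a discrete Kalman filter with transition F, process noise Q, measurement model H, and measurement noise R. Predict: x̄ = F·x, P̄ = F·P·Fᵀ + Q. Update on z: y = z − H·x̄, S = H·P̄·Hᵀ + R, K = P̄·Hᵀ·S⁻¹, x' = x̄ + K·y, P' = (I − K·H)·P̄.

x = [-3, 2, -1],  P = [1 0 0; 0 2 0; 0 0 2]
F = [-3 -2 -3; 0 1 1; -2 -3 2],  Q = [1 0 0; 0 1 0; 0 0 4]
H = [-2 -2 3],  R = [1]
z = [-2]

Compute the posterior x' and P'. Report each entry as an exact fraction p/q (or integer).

x' = [1996/343, 431/343, 1382/343]
P' = [11192/343 -3294/343 5254/343; -3294/343 1699/343 -1062/343; 5254/343 -1062/343 2826/343]

x̄ = F·x = [8, 1, -2]
P̄ = F·P·Fᵀ + Q = [36 -10 6; -10 5 -2; 6 -2 34]
y = z − H·x̄ = [22]
S = H·P̄·Hᵀ + R = [343]
K = P̄·Hᵀ·S⁻¹ = [-34/343; 4/343; 94/343]
x' = x̄ + K·y = [1996/343, 431/343, 1382/343]
P' = (I − K·H)·P̄ = [11192/343 -3294/343 5254/343; -3294/343 1699/343 -1062/343; 5254/343 -1062/343 2826/343]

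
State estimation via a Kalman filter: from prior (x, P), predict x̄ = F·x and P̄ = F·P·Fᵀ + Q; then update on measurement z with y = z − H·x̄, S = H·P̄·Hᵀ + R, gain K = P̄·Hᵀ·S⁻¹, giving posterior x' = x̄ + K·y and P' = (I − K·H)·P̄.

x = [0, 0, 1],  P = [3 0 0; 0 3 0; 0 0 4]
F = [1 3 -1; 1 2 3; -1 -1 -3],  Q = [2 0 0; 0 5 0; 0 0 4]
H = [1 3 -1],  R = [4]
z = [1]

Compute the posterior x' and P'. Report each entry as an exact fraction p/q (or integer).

x' = [-772/457, 261/457, -466/457]
P' = [28935/914 -2880/457 11403/914; -2880/457 950/457 -474/457; 11403/914 -474/457 9283/914]

x̄ = F·x = [-1, 3, -3]
P̄ = F·P·Fᵀ + Q = [36 9 0; 9 56 -45; 0 -45 46]
y = z − H·x̄ = [-10]
S = H·P̄·Hᵀ + R = [914]
K = P̄·Hᵀ·S⁻¹ = [63/914; 111/457; -181/914]
x' = x̄ + K·y = [-772/457, 261/457, -466/457]
P' = (I − K·H)·P̄ = [28935/914 -2880/457 11403/914; -2880/457 950/457 -474/457; 11403/914 -474/457 9283/914]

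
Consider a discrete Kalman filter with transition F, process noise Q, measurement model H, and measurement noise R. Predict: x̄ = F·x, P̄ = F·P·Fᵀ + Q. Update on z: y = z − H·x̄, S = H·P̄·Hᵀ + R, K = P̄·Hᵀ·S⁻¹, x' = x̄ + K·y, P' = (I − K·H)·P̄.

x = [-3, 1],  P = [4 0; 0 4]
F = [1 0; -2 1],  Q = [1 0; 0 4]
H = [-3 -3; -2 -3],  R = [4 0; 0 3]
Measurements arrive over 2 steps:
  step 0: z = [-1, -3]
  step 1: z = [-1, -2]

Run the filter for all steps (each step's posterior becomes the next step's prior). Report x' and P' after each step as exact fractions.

step 0: x' = [-2808/1427, 3365/1427], P' = [3588/1427 -2952/1427; -2952/1427 2696/1427]
step 1: x' = [-1551256/1823537, 2308331/1823537], P' = [3184224/1823537 -2650524/1823537; -2650524/1823537 2547052/1823537]

step 0: x̄ = F·x = [-3, 7]
step 0: P̄ = F·P·Fᵀ + Q = [5 -8; -8 24]
step 0: y = z − H·x̄ = [11, 12]
step 0: S = H·P̄·Hᵀ + R = [121 126; 126 143]
step 0: K = P̄·Hᵀ·S⁻¹ = [-477/1427 560/1427; 192/1427 -728/1427]
step 0: x' = x̄ + K·y = [-2808/1427, 3365/1427]
step 0: P' = (I − K·H)·P̄ = [3588/1427 -2952/1427; -2952/1427 2696/1427]
step 1: x̄ = F·x = [-2808/1427, 8981/1427]
step 1: P̄ = F·P·Fᵀ + Q = [5015/1427 -10128/1427; -10128/1427 34564/1427]
step 1: y = z − H·x̄ = [17092/1427, 18473/1427]
step 1: S = H·P̄·Hᵀ + R = [179615/1427 189246/1427; 189246/1427 213881/1427]
step 1: K = P̄·Hᵀ·S⁻¹ = [-400275/1823537 527708/1823537; 77604/1823537 -780036/1823537]
step 1: x' = x̄ + K·y = [-1551256/1823537, 2308331/1823537]
step 1: P' = (I − K·H)·P̄ = [3184224/1823537 -2650524/1823537; -2650524/1823537 2547052/1823537]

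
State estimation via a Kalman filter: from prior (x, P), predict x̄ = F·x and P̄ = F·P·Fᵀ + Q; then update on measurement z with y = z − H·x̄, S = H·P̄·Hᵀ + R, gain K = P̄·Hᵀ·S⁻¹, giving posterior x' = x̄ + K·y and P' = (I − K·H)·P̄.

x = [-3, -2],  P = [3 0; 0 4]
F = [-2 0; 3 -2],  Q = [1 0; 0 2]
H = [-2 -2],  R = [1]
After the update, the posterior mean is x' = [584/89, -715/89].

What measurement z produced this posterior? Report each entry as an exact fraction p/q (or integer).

x̄ = F·x = [6, -5]
P̄ = F·P·Fᵀ + Q = [13 -18; -18 45]
S = H·P̄·Hᵀ + R = [89]
K = P̄·Hᵀ·S⁻¹ = [10/89; -54/89]
x' − x̄ = [50/89, -270/89] = K·y
y = (KᵀK)⁻¹·Kᵀ·(x' − x̄) = [5]
z = y + H·x̄ = [5] + [-2] = [3]

z = [3]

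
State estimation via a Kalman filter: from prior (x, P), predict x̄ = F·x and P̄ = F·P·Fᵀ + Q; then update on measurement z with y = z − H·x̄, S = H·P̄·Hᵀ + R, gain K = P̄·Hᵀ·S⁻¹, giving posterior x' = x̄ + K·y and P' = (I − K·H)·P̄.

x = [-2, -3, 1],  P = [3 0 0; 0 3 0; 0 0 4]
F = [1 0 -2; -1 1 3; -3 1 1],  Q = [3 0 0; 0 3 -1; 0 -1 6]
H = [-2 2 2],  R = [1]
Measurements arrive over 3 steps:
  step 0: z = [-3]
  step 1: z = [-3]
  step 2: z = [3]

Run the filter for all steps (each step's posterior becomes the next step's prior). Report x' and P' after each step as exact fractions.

step 0: x' = [-824/965, -488/193, 36/193], P' = [3806/965 -195/193 943/193; -195/193 1465/193 -1641/193; 943/193 -1641/193 2600/193]
step 1: x' = [-24618/81155, -173132/81155, 27034/81155], P' = [2195069/568085 -250612/81155 3877738/568085; -250612/81155 971872/81155 -1211204/81155; 3877738/568085 -1211204/81155 12347371/568085]
step 2: x' = [-17863214/8340095, 36805138/75060855, -85165484/75060855], P' = [222134144/58380665 -159610917/58380665 374145161/58380665; -159610917/58380665 5525025139/525425985 -6884446637/525425985; 374145161/58380665 -6884446637/525425985 10237491706/525425985]

step 0: x̄ = F·x = [-4, 2, 4]
step 0: P̄ = F·P·Fᵀ + Q = [22 -27 -17; -27 45 23; -17 23 40]
step 0: y = z − H·x̄ = [-23]
step 0: S = H·P̄·Hᵀ + R = [965]
step 0: K = P̄·Hᵀ·S⁻¹ = [-132/965; 38/193; 32/193]
step 0: x' = x̄ + K·y = [-824/965, -488/193, 36/193]
step 0: P' = (I − K·H)·P̄ = [3806/965 -195/193 943/193; -195/193 1465/193 -1641/193; 943/193 -1641/193 2600/193]
step 1: x̄ = F·x = [-1184/965, -1076/965, 212/965]
step 1: P̄ = F·P·Fᵀ + Q = [39841/965 -42796/965 11022/965; -42796/965 55456/965 -19292/965; 11022/965 -19292/965 21519/965]
step 1: y = z − H·x̄ = [-707/193]
step 1: S = H·P̄·Hᵀ + R = [113617/193]
step 1: K = P̄·Hᵀ·S⁻¹ = [-28646/113617; 4512/16231; -3518/113617]
step 1: x' = x̄ + K·y = [-24618/81155, -173132/81155, 27034/81155]
step 1: P' = (I − K·H)·P̄ = [2195069/568085 -250612/81155 3877738/568085; -250612/81155 971872/81155 -1211204/81155; 3877738/568085 -1211204/81155 12347371/568085]
step 2: x̄ = F·x = [-78686/81155, -67412/81155, -72244/81155]
step 2: P̄ = F·P·Fᵀ + Q = [37777856/568085 -41688033/568085 11066789/568085; -41688033/568085 51200339/568085 -15811617/568085; 11066789/568085 -15811617/568085 12617026/568085]
step 2: y = z − H·x̄ = [73081/16231]
step 2: S = H·P̄·Hᵀ + R = [15012171/16231]
step 2: K = P̄·Hᵀ·S⁻¹ = [-434280/1668019; 4404386/15012171; -814936/15012171]
step 2: x' = x̄ + K·y = [-17863214/8340095, 36805138/75060855, -85165484/75060855]
step 2: P' = (I − K·H)·P̄ = [222134144/58380665 -159610917/58380665 374145161/58380665; -159610917/58380665 5525025139/525425985 -6884446637/525425985; 374145161/58380665 -6884446637/525425985 10237491706/525425985]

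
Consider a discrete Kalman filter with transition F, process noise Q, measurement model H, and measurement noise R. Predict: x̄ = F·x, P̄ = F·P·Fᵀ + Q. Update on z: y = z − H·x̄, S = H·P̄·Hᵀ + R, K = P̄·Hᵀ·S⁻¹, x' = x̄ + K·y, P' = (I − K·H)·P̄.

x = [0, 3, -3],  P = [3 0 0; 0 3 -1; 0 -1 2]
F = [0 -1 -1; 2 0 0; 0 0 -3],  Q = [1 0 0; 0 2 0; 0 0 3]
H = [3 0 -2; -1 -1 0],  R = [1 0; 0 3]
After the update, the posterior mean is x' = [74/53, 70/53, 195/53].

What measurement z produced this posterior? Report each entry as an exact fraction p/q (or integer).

z = [-3, -3]

x̄ = F·x = [0, 0, 9]
P̄ = F·P·Fᵀ + Q = [4 0 3; 0 14 0; 3 0 21]
S = H·P̄·Hᵀ + R = [85 -6; -6 21]
K = P̄·Hᵀ·S⁻¹ = [34/583 -304/1749; -28/583 -1190/1749; -237/583 -151/583]
x' − x̄ = [74/53, 70/53, -282/53] = K·y
y = (KᵀK)⁻¹·Kᵀ·(x' − x̄) = [15, -3]
z = y + H·x̄ = [15, -3] + [-18, 0] = [-3, -3]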